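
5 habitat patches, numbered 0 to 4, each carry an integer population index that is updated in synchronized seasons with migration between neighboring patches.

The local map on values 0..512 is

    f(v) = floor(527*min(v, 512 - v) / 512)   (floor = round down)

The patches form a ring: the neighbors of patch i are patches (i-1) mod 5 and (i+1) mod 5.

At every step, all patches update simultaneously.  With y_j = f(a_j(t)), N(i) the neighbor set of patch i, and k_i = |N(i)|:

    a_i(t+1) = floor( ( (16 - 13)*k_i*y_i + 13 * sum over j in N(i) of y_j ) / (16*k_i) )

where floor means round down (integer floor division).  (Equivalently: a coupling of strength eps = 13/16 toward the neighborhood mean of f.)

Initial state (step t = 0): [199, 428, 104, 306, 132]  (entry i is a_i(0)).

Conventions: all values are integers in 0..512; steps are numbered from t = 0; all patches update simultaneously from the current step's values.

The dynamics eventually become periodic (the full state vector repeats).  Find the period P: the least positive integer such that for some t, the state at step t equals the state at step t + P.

Simulating step by step:
t=0: [199, 428, 104, 306, 132]
t=1: [128, 142, 141, 138, 194]
t=2: [164, 139, 144, 166, 148]
t=3: [151, 155, 154, 153, 165]
t=4: [162, 156, 158, 162, 158]
t=5: [161, 163, 162, 162, 165]
t=6: [167, 165, 166, 167, 166]
t=7: [169, 170, 170, 170, 170]
t=8: [173, 173, 174, 174, 173]
t=9: [178, 178, 178, 178, 178]
t=10: [183, 183, 183, 183, 183]
t=11: [188, 188, 188, 188, 188]
t=12: [193, 193, 193, 193, 193]
t=13: [198, 198, 198, 198, 198]
t=14: [203, 203, 203, 203, 203]
t=15: [208, 208, 208, 208, 208]
t=16: [214, 214, 214, 214, 214]
t=17: [220, 220, 220, 220, 220]
t=18: [226, 226, 226, 226, 226]
t=19: [232, 232, 232, 232, 232]
t=20: [238, 238, 238, 238, 238]
t=21: [244, 244, 244, 244, 244]
t=22: [251, 251, 251, 251, 251]
t=23: [258, 258, 258, 258, 258]
t=24: [261, 261, 261, 261, 261]
t=25: [258, 258, 258, 258, 258]

Answer: 2
Key observation: The state at step 23, [258, 258, 258, 258, 258], reappears at step 25 — and no state repeats earlier — so the cycle the system enters has period 2.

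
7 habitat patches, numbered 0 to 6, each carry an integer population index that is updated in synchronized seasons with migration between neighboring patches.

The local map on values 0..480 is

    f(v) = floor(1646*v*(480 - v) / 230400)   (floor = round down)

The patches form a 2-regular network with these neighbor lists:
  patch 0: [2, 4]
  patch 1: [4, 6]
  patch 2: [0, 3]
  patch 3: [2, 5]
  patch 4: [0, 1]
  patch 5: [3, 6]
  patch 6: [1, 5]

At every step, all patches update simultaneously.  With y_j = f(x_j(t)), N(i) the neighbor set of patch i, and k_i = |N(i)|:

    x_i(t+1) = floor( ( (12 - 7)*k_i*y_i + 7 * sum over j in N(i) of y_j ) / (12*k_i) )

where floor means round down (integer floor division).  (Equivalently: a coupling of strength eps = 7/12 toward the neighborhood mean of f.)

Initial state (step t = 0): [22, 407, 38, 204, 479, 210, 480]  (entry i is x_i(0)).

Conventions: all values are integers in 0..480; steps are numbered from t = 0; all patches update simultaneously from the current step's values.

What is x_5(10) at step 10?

Answer: x_5(10) = 346

Derivation:
t=0: [22, 407, 38, 204, 479, 210, 480]
t=1: [65, 89, 187, 320, 83, 286, 179]
t=2: [262, 283, 325, 381, 226, 383, 347]
t=3: [394, 381, 347, 294, 405, 284, 330]
t=4: [260, 278, 321, 374, 239, 382, 341]
t=5: [396, 385, 353, 301, 407, 292, 335]
t=6: [253, 271, 314, 367, 233, 376, 335]
t=7: [399, 389, 360, 313, 408, 303, 343]
t=8: [246, 263, 304, 356, 227, 366, 324]
t=9: [402, 394, 370, 329, 409, 321, 356]
t=10: [238, 253, 289, 338, 222, 346, 308]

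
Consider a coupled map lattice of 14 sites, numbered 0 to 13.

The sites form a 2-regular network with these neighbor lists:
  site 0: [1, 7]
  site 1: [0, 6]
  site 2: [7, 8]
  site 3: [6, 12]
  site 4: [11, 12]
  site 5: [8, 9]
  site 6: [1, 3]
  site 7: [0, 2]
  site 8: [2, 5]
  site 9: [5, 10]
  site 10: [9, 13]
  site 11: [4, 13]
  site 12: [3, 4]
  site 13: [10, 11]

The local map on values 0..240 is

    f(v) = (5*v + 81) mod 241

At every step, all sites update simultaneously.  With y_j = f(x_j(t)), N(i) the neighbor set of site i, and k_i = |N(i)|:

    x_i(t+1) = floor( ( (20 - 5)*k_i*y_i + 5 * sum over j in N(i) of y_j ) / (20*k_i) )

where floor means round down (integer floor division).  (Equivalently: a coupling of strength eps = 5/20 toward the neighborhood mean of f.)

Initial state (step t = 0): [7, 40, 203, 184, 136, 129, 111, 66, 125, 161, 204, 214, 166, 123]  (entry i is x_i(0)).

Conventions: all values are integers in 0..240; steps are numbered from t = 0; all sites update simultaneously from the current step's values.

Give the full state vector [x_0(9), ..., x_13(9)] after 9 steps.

Simulating step by step:
t=0: [7, 40, 203, 184, 136, 129, 111, 66, 125, 161, 204, 214, 166, 123]
t=1: [113, 63, 148, 70, 75, 50, 125, 158, 184, 139, 149, 171, 150, 201]
t=2: [160, 164, 96, 184, 201, 78, 211, 143, 51, 63, 99, 201, 131, 131]
t=3: [149, 174, 80, 50, 108, 203, 155, 84, 109, 156, 91, 108, 29, 36]
t=4: [108, 200, 200, 112, 149, 134, 139, 57, 154, 126, 60, 124, 198, 39]
t=5: [134, 111, 119, 139, 118, 65, 74, 125, 114, 192, 138, 181, 113, 71]
t=6: [68, 145, 194, 86, 165, 154, 183, 195, 171, 84, 70, 64, 153, 155]
t=7: [156, 88, 103, 41, 172, 125, 38, 102, 186, 54, 161, 159, 118, 143]
t=8: [122, 50, 105, 61, 206, 187, 33, 113, 77, 130, 145, 151, 174, 94]
t=9: [188, 94, 141, 137, 152, 68, 33, 164, 190, 22, 71, 111, 207, 76]

Answer: [188, 94, 141, 137, 152, 68, 33, 164, 190, 22, 71, 111, 207, 76]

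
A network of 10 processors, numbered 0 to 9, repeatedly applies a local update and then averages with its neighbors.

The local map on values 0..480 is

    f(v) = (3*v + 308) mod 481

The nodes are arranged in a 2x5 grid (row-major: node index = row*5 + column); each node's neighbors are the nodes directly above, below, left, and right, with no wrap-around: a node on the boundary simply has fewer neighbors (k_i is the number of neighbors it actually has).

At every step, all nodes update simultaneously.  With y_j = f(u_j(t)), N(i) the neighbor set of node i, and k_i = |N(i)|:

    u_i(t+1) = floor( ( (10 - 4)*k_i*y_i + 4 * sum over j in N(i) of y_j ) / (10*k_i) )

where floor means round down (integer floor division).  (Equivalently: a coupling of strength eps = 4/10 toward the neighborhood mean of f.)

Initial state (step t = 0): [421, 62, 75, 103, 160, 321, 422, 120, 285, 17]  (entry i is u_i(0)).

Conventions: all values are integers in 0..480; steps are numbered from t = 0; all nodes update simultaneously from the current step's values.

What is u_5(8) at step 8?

Answer: u_5(8) = 314

Derivation:
t=0: [421, 62, 75, 103, 160, 321, 422, 120, 285, 17]
t=1: [141, 49, 76, 156, 283, 237, 146, 163, 211, 317]
t=2: [252, 349, 175, 271, 235, 137, 269, 293, 397, 309]
t=3: [187, 316, 314, 156, 117, 193, 205, 209, 121, 185]
t=4: [372, 325, 311, 264, 242, 409, 419, 395, 264, 302]
t=5: [359, 307, 235, 148, 121, 172, 134, 101, 141, 193]
t=6: [375, 253, 119, 228, 249, 336, 236, 148, 257, 331]
t=7: [374, 157, 164, 70, 129, 317, 129, 209, 155, 245]
t=8: [399, 312, 296, 132, 152, 314, 268, 382, 251, 149]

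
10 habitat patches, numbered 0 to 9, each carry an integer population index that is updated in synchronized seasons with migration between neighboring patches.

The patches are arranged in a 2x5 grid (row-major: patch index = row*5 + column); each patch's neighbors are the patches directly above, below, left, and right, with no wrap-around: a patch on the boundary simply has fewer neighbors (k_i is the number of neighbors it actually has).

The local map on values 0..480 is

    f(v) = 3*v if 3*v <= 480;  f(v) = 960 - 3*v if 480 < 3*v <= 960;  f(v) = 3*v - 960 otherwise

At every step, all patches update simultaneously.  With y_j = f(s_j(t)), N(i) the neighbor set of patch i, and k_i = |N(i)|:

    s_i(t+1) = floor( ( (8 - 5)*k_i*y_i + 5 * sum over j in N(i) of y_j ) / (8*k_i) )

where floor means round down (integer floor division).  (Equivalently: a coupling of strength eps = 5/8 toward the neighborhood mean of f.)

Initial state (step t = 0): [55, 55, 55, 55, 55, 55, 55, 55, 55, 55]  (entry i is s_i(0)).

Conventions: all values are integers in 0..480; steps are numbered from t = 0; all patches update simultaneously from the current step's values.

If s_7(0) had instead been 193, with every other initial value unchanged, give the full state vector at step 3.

Answer: [341, 243, 177, 243, 341, 291, 186, 115, 186, 291]
Key observation: This trace re-runs the system from the modified initial state.

Derivation:
t=0: [55, 55, 55, 55, 55, 55, 55, 193, 55, 55]
t=1: [165, 165, 210, 165, 165, 165, 210, 246, 210, 165]
t=2: [465, 408, 363, 408, 465, 422, 363, 289, 363, 422]
t=3: [341, 243, 177, 243, 341, 291, 186, 115, 186, 291]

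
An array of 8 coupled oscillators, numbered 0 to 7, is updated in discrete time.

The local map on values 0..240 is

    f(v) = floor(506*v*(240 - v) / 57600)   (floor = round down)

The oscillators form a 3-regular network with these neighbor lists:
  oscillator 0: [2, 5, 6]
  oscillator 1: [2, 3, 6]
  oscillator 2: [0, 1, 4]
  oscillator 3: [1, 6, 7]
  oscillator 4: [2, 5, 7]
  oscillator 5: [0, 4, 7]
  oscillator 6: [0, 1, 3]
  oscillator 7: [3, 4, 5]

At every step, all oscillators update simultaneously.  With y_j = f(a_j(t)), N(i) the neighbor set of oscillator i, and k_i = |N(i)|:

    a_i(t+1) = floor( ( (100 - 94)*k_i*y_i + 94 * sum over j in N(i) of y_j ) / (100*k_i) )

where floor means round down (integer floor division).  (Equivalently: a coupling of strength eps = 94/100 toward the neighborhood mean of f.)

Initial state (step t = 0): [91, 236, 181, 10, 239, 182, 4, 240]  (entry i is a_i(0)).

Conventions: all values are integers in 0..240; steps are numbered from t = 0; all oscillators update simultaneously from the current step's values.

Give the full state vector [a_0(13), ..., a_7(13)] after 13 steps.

Simulating step by step:
t=0: [91, 236, 181, 10, 239, 182, 4, 240]
t=1: [67, 38, 46, 6, 58, 43, 46, 35]
t=2: [78, 56, 86, 65, 72, 84, 61, 59]
t=3: [108, 102, 103, 93, 107, 104, 99, 105]
t=4: [123, 121, 124, 122, 123, 124, 122, 123]
t=5: [126, 126, 126, 126, 126, 126, 126, 126]
t=6: [126, 126, 126, 126, 126, 126, 126, 126]
t=7: [126, 126, 126, 126, 126, 126, 126, 126]
t=8: [126, 126, 126, 126, 126, 126, 126, 126]
t=9: [126, 126, 126, 126, 126, 126, 126, 126]
t=10: [126, 126, 126, 126, 126, 126, 126, 126]
t=11: [126, 126, 126, 126, 126, 126, 126, 126]
t=12: [126, 126, 126, 126, 126, 126, 126, 126]
t=13: [126, 126, 126, 126, 126, 126, 126, 126]

Answer: [126, 126, 126, 126, 126, 126, 126, 126]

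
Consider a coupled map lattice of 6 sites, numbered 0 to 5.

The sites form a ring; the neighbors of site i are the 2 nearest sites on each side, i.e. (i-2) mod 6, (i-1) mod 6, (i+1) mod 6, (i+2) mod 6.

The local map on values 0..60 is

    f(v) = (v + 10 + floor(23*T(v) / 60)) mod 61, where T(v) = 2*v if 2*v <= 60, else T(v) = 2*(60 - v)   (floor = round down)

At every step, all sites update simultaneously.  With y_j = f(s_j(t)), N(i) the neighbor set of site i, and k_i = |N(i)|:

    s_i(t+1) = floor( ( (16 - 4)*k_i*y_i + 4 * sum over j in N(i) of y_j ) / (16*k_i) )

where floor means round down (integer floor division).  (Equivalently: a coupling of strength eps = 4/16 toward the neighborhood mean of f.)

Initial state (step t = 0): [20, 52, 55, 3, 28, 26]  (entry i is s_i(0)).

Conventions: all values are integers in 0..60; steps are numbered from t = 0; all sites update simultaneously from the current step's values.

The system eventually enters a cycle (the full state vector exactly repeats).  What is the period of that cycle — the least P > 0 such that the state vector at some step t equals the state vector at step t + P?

Answer: 3
Key observation: The state at step 20, [2, 2, 2, 2, 2, 2], reappears at step 23 — and no state repeats earlier — so the cycle the system enters has period 3.

Derivation:
t=0: [20, 52, 55, 3, 28, 26]
t=1: [41, 12, 13, 19, 51, 49]
t=2: [7, 28, 29, 36, 9, 9]
t=3: [23, 47, 6, 9, 21, 25]
t=4: [45, 13, 22, 26, 44, 48]
t=5: [9, 31, 42, 46, 10, 10]
t=6: [22, 5, 6, 7, 24, 23]
t=7: [44, 22, 23, 25, 47, 46]
t=8: [10, 43, 44, 47, 10, 10]
t=9: [24, 7, 7, 7, 24, 24]
t=10: [48, 25, 25, 25, 48, 48]
t=11: [12, 48, 48, 48, 12, 12]
t=12: [27, 9, 9, 9, 27, 27]
t=13: [53, 29, 29, 29, 53, 53]
t=14: [6, 0, 0, 0, 6, 6]
t=15: [18, 11, 11, 11, 18, 18]
t=16: [39, 30, 30, 30, 39, 39]
t=17: [3, 2, 2, 2, 3, 3]
t=18: [14, 13, 13, 13, 14, 14]
t=19: [33, 32, 32, 32, 33, 33]
t=20: [2, 2, 2, 2, 2, 2]
t=21: [13, 13, 13, 13, 13, 13]
t=22: [32, 32, 32, 32, 32, 32]
t=23: [2, 2, 2, 2, 2, 2]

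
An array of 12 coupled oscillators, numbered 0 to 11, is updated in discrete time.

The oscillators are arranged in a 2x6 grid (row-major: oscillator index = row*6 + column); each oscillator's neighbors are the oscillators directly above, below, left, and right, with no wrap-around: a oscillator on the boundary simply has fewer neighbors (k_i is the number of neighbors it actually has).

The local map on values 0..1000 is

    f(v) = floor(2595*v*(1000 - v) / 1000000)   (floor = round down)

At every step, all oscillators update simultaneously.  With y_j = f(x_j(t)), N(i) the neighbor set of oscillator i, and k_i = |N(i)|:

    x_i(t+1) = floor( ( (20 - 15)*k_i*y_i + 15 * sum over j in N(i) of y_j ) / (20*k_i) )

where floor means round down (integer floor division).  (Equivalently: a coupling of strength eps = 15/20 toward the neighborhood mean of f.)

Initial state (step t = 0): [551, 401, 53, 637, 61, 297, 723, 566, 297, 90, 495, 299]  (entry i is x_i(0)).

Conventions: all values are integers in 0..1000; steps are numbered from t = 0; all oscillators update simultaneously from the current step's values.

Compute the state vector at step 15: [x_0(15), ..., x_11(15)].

Answer: [614, 614, 614, 614, 614, 614, 614, 614, 614, 614, 614, 614]

Derivation:
t=0: [551, 401, 53, 637, 61, 297, 723, 566, 297, 90, 495, 299]
t=1: [588, 508, 473, 272, 484, 394, 609, 580, 380, 500, 387, 581]
t=2: [631, 638, 604, 613, 598, 634, 626, 627, 634, 596, 635, 620]
t=3: [603, 607, 609, 620, 610, 613, 605, 603, 613, 610, 614, 603]
t=4: [619, 619, 615, 615, 614, 618, 620, 618, 617, 614, 617, 616]
t=5: [611, 612, 613, 614, 613, 613, 611, 612, 613, 613, 614, 612]
t=6: [616, 615, 615, 615, 615, 615, 616, 615, 615, 615, 615, 615]
t=7: [613, 613, 614, 614, 614, 614, 613, 613, 614, 614, 614, 614]
t=8: [615, 615, 615, 615, 615, 615, 615, 615, 615, 615, 615, 615]
t=9: [614, 614, 614, 614, 614, 614, 614, 614, 614, 614, 614, 614]
t=10: [615, 615, 615, 615, 615, 615, 615, 615, 615, 615, 615, 615]
t=11: [614, 614, 614, 614, 614, 614, 614, 614, 614, 614, 614, 614]
t=12: [615, 615, 615, 615, 615, 615, 615, 615, 615, 615, 615, 615]
t=13: [614, 614, 614, 614, 614, 614, 614, 614, 614, 614, 614, 614]
t=14: [615, 615, 615, 615, 615, 615, 615, 615, 615, 615, 615, 615]
t=15: [614, 614, 614, 614, 614, 614, 614, 614, 614, 614, 614, 614]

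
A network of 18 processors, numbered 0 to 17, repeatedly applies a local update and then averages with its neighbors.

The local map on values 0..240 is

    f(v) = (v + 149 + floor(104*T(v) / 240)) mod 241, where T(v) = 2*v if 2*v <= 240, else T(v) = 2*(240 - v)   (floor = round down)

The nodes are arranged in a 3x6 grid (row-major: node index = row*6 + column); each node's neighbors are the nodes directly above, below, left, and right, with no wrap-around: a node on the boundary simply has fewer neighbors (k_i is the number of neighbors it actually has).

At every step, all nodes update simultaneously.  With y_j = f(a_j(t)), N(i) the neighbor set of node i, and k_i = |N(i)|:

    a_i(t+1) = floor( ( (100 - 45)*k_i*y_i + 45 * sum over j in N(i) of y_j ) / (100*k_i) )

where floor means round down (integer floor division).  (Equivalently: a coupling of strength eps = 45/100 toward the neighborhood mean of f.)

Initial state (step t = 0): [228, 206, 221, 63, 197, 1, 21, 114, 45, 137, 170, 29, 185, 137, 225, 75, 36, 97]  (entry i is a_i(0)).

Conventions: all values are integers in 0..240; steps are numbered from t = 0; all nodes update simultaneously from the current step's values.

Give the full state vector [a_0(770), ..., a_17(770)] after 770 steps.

Simulating step by step:
t=0: [228, 206, 221, 63, 197, 1, 21, 114, 45, 137, 170, 29, 185, 137, 225, 75, 36, 97]
t=1: [154, 140, 139, 76, 125, 160, 164, 144, 189, 123, 154, 168, 149, 134, 142, 100, 160, 143]
t=2: [135, 134, 122, 86, 120, 136, 136, 135, 137, 119, 135, 137, 135, 133, 128, 112, 130, 136]
t=3: [133, 133, 122, 96, 123, 133, 134, 133, 133, 122, 133, 134, 133, 133, 130, 123, 130, 133]
t=4: [133, 132, 125, 107, 125, 132, 133, 133, 132, 127, 132, 133, 133, 133, 132, 132, 132, 133]
t=5: [133, 132, 128, 118, 128, 132, 133, 133, 132, 129, 132, 133, 133, 133, 133, 132, 133, 133]
t=6: [133, 133, 132, 130, 132, 133, 133, 133, 133, 132, 133, 133, 133, 133, 133, 133, 133, 133]
t=7: [133, 133, 133, 133, 133, 133, 133, 133, 133, 133, 133, 133, 133, 133, 133, 133, 133, 133]
t=8: [133, 133, 133, 133, 133, 133, 133, 133, 133, 133, 133, 133, 133, 133, 133, 133, 133, 133]

Answer: [133, 133, 133, 133, 133, 133, 133, 133, 133, 133, 133, 133, 133, 133, 133, 133, 133, 133]
Key observation: The state at step 7, [133, 133, 133, 133, 133, 133, 133, 133, 133, 133, 133, 133, 133, 133, 133, 133, 133, 133], reappears at step 8: the system is in a cycle of period 1 from step 7 on.  Therefore the state at step 770 equals the state at step 7 + ((770 - 7) mod 1) = 7, which is [133, 133, 133, 133, 133, 133, 133, 133, 133, 133, 133, 133, 133, 133, 133, 133, 133, 133].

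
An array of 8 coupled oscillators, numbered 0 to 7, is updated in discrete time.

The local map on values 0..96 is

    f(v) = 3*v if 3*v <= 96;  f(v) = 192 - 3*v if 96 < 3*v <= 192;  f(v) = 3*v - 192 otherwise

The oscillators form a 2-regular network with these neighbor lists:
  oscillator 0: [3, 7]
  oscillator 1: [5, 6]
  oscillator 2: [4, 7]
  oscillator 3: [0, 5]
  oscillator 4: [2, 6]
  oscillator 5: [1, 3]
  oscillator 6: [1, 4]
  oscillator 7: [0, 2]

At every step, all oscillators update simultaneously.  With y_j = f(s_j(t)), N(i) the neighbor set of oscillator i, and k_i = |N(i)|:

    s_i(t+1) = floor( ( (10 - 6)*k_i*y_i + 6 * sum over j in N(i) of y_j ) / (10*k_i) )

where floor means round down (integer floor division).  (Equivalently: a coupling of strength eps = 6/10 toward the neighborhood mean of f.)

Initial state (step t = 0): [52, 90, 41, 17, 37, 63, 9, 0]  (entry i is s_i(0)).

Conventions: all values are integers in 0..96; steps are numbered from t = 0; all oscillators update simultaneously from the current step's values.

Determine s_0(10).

Simulating step by step:
t=0: [52, 90, 41, 17, 37, 63, 9, 0]
t=1: [29, 40, 51, 32, 61, 39, 58, 31]
t=2: [91, 56, 46, 87, 20, 80, 31, 75]
t=3: [63, 51, 49, 66, 68, 47, 62, 53]
t=4: [12, 32, 31, 18, 20, 33, 17, 27]
t=5: [54, 81, 79, 60, 67, 82, 67, 71]
t=6: [21, 39, 27, 30, 19, 40, 21, 30]
t=7: [79, 70, 76, 76, 66, 78, 64, 79]
t=8: [42, 19, 29, 40, 13, 33, 7, 42]
t=9: [67, 57, 66, 76, 48, 75, 37, 72]
t=10: [21, 42, 24, 27, 45, 30, 53, 14]

Answer: s_0(10) = 21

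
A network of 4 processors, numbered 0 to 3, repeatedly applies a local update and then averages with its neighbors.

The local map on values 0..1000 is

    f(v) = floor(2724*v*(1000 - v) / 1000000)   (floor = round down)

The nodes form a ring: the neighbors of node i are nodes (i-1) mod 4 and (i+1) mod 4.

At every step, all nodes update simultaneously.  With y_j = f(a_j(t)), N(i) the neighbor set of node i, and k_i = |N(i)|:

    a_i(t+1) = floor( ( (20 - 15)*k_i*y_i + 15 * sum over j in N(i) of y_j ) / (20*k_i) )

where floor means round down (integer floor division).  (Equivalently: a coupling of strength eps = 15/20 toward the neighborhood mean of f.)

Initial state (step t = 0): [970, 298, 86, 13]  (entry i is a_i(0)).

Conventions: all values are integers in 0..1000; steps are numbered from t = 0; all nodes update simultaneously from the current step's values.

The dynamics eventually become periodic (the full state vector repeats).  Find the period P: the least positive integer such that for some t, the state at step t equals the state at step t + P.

Simulating step by step:
t=0: [970, 298, 86, 13]
t=1: [245, 252, 279, 118]
t=2: [424, 522, 435, 464]
t=3: [674, 670, 675, 669]
t=4: [601, 598, 601, 598]
t=5: [653, 653, 653, 653]
t=6: [617, 617, 617, 617]
t=7: [643, 643, 643, 643]
t=8: [625, 625, 625, 625]
t=9: [638, 638, 638, 638]
t=10: [629, 629, 629, 629]
t=11: [635, 635, 635, 635]
t=12: [631, 631, 631, 631]
t=13: [634, 634, 634, 634]
t=14: [632, 632, 632, 632]
t=15: [633, 633, 633, 633]
t=16: [632, 632, 632, 632]

Answer: 2
Key observation: The state at step 14, [632, 632, 632, 632], reappears at step 16 — and no state repeats earlier — so the cycle the system enters has period 2.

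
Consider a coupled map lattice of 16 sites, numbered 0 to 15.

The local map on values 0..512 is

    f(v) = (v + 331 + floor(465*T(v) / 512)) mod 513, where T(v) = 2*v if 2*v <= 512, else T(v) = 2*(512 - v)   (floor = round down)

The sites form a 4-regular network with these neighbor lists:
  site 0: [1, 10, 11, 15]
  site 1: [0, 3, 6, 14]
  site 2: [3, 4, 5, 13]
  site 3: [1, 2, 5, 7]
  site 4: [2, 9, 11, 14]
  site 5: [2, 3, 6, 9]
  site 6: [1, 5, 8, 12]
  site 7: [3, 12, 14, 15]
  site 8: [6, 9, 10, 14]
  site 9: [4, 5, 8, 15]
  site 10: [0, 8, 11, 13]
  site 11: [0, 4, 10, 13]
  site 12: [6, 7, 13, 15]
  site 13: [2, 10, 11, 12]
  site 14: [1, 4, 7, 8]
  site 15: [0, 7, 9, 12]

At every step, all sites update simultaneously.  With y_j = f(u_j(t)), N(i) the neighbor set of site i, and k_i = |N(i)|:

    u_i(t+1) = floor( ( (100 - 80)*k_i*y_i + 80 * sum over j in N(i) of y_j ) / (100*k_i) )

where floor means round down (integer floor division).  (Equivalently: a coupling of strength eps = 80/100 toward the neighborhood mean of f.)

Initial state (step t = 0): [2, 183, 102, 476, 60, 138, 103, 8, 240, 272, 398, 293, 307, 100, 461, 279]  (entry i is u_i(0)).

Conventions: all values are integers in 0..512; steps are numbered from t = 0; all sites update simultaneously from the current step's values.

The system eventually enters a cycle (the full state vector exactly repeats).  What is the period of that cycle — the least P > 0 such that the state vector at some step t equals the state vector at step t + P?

Simulating step by step:
t=0: [2, 183, 102, 476, 60, 138, 103, 8, 240, 272, 398, 293, 307, 100, 461, 279]
t=1: [321, 301, 253, 271, 299, 158, 327, 317, 281, 243, 371, 373, 212, 326, 409, 241]
t=2: [474, 379, 255, 256, 375, 255, 333, 365, 369, 353, 371, 471, 472, 360, 382, 477]
t=3: [393, 347, 193, 192, 344, 201, 349, 326, 452, 345, 413, 412, 420, 329, 442, 398]
t=4: [427, 419, 409, 409, 418, 406, 418, 410, 420, 423, 421, 438, 450, 413, 435, 440]
t=5: [397, 403, 412, 412, 400, 410, 402, 397, 401, 403, 401, 401, 399, 399, 404, 396]
t=6: [421, 417, 415, 415, 417, 414, 418, 419, 419, 419, 421, 421, 422, 419, 420, 422]
t=7: [404, 406, 408, 408, 406, 407, 406, 405, 405, 406, 404, 404, 404, 405, 405, 404]
t=8: [417, 416, 415, 415, 416, 415, 416, 416, 416, 416, 417, 417, 417, 417, 416, 417]
t=9: [407, 408, 408, 408, 408, 408, 408, 407, 407, 408, 407, 407, 407, 407, 408, 407]
t=10: [414, 414, 414, 414, 414, 414, 414, 414, 414, 414, 415, 414, 414, 414, 414, 414]
t=11: [409, 410, 410, 410, 410, 410, 410, 410, 409, 410, 409, 409, 410, 409, 410, 410]
t=12: [413, 413, 413, 413, 413, 413, 413, 413, 413, 413, 414, 413, 413, 413, 413, 413]
t=13: [410, 410, 410, 410, 410, 410, 410, 410, 410, 410, 410, 410, 410, 410, 410, 410]
t=14: [413, 413, 413, 413, 413, 413, 413, 413, 413, 413, 413, 413, 413, 413, 413, 413]
t=15: [410, 410, 410, 410, 410, 410, 410, 410, 410, 410, 410, 410, 410, 410, 410, 410]

Answer: 2
Key observation: The state at step 13, [410, 410, 410, 410, 410, 410, 410, 410, 410, 410, 410, 410, 410, 410, 410, 410], reappears at step 15 — and no state repeats earlier — so the cycle the system enters has period 2.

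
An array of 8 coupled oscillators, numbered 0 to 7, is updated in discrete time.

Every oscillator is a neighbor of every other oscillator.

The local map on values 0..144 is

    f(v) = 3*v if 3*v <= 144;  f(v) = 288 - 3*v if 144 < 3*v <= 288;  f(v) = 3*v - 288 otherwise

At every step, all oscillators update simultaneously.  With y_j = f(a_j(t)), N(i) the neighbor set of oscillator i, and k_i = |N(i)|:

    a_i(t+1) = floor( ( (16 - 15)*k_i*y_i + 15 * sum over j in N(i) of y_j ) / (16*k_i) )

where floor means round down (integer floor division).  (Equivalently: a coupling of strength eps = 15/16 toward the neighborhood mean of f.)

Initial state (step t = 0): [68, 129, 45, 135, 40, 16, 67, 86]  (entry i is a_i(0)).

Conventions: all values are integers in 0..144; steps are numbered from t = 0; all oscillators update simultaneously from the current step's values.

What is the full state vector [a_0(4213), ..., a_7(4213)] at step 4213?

Simulating step by step:
t=0: [68, 129, 45, 135, 40, 16, 67, 86]
t=1: [90, 89, 86, 88, 87, 93, 90, 94]
t=2: [19, 18, 18, 18, 18, 19, 19, 20]
t=3: [55, 56, 56, 56, 56, 55, 55, 55]
t=4: [121, 121, 121, 121, 121, 121, 121, 121]
t=5: [75, 75, 75, 75, 75, 75, 75, 75]
t=6: [63, 63, 63, 63, 63, 63, 63, 63]
t=7: [99, 99, 99, 99, 99, 99, 99, 99]
t=8: [9, 9, 9, 9, 9, 9, 9, 9]
t=9: [27, 27, 27, 27, 27, 27, 27, 27]
t=10: [81, 81, 81, 81, 81, 81, 81, 81]
t=11: [45, 45, 45, 45, 45, 45, 45, 45]
t=12: [135, 135, 135, 135, 135, 135, 135, 135]
t=13: [117, 117, 117, 117, 117, 117, 117, 117]
t=14: [63, 63, 63, 63, 63, 63, 63, 63]

Answer: [117, 117, 117, 117, 117, 117, 117, 117]
Key observation: The state at step 6, [63, 63, 63, 63, 63, 63, 63, 63], reappears at step 14: the system is in a cycle of period 8 from step 6 on.  Therefore the state at step 4213 equals the state at step 6 + ((4213 - 6) mod 8) = 13, which is [117, 117, 117, 117, 117, 117, 117, 117].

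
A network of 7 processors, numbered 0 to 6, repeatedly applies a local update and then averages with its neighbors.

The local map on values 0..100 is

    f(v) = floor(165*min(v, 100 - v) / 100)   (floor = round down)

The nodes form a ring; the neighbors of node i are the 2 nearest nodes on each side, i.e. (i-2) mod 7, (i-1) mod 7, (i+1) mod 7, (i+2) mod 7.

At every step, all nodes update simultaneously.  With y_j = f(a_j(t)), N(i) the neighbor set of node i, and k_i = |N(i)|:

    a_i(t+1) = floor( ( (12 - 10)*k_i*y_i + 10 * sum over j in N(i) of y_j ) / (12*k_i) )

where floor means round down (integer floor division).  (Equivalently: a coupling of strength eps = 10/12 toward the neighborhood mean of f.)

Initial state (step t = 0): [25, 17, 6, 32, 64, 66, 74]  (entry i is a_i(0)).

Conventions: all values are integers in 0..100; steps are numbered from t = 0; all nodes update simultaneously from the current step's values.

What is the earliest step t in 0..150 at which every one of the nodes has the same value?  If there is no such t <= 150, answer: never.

Answer: 7
Key observation: Synchronization is absorbing here: once all nodes are equal they stay equal, and step 7 is the first all-equal step.

Derivation:
t=0: [25, 17, 6, 32, 64, 66, 74]  (not all equal)
t=1: [34, 34, 39, 40, 42, 49, 45]  (not all equal)
t=2: [66, 63, 62, 67, 70, 68, 66]  (not all equal)
t=3: [57, 57, 56, 55, 54, 53, 54]  (not all equal)
t=4: [72, 72, 72, 73, 74, 74, 73]  (not all equal)
t=5: [44, 45, 44, 44, 43, 43, 44]  (not all equal)
t=6: [72, 72, 72, 71, 71, 71, 71]  (not all equal)
t=7: [46, 46, 46, 46, 46, 46, 46]  (all equal)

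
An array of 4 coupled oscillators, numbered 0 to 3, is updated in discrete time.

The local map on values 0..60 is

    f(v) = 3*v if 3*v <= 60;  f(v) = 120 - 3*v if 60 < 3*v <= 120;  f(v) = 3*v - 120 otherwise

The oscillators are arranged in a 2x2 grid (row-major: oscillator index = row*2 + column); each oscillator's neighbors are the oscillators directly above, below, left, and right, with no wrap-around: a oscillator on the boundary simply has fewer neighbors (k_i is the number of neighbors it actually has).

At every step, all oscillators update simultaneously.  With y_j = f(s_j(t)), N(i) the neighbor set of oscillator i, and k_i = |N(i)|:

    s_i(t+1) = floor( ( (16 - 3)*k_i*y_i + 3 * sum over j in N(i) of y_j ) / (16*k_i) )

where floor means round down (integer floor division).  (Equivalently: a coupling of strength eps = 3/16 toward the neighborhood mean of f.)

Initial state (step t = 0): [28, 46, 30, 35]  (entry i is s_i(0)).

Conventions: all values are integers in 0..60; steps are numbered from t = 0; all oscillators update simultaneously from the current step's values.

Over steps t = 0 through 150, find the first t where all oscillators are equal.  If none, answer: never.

Answer: 36
Key observation: Synchronization is absorbing here: once all oscillators are equal they stay equal, and step 36 is the first all-equal step.

Derivation:
t=0: [28, 46, 30, 35]  (not all equal)
t=1: [33, 19, 29, 16]  (not all equal)
t=2: [25, 52, 33, 47]  (not all equal)
t=3: [41, 35, 23, 22]  (not all equal)
t=4: [8, 17, 46, 50]  (not all equal)
t=5: [25, 46, 19, 30]  (not all equal)
t=6: [43, 21, 53, 31]  (not all equal)
t=7: [16, 49, 35, 30]  (not all equal)
t=8: [42, 29, 19, 28]  (not all equal)
t=9: [13, 30, 50, 37]  (not all equal)
t=10: [37, 28, 28, 12]  (not all equal)
t=11: [14, 33, 33, 36]  (not all equal)
t=12: [38, 22, 22, 13]  (not all equal)
t=13: [15, 48, 48, 41]  (not all equal)
t=14: [41, 24, 24, 6]  (not all equal)
t=15: [11, 40, 40, 23]  (not all equal)
t=16: [26, 7, 7, 41]  (not all equal)
t=17: [38, 21, 21, 6]  (not all equal)
t=18: [15, 48, 48, 25]  (not all equal)
t=19: [41, 27, 27, 41]  (not all equal)
t=20: [9, 32, 32, 9]  (not all equal)
t=21: [26, 24, 24, 26]  (not all equal)
t=22: [43, 46, 46, 43]  (not all equal)
t=23: [10, 16, 16, 10]  (not all equal)
t=24: [33, 44, 44, 33]  (not all equal)
t=25: [19, 13, 13, 19]  (not all equal)
t=26: [53, 42, 42, 53]  (not all equal)
t=27: [32, 12, 12, 32]  (not all equal)
t=28: [26, 33, 33, 26]  (not all equal)
t=29: [38, 24, 24, 38]  (not all equal)
t=30: [13, 40, 40, 13]  (not all equal)
t=31: [31, 7, 7, 31]  (not all equal)
t=32: [25, 22, 22, 25]  (not all equal)
t=33: [46, 52, 52, 46]  (not all equal)
t=34: [21, 32, 32, 21]  (not all equal)
t=35: [50, 30, 30, 50]  (not all equal)
t=36: [30, 30, 30, 30]  (all equal)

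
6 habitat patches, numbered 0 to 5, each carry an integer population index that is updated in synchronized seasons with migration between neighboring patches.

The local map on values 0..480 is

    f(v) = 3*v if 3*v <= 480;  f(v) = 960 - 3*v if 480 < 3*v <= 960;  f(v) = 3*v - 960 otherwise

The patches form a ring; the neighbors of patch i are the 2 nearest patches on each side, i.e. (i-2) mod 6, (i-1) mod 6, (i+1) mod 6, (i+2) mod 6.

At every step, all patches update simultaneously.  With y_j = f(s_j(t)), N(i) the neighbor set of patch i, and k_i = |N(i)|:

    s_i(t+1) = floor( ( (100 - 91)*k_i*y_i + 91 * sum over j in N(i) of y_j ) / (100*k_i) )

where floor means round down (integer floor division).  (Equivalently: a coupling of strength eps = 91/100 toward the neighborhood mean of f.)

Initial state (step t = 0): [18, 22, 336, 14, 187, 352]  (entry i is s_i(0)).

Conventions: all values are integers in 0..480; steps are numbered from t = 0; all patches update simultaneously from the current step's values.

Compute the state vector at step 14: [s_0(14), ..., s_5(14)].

Simulating step by step:
t=0: [18, 22, 336, 14, 187, 352]
t=1: [143, 60, 131, 142, 90, 136]
t=2: [323, 392, 332, 322, 401, 333]
t=3: [122, 39, 111, 122, 42, 111]
t=4: [239, 328, 251, 239, 329, 251]
t=5: [127, 206, 140, 127, 207, 140]
t=6: [380, 395, 366, 380, 394, 366]
t=7: [180, 164, 196, 180, 164, 196]
t=8: [420, 402, 437, 420, 402, 437]
t=9: [298, 318, 280, 298, 318, 280]
t=10: [63, 85, 43, 63, 85, 43]
t=11: [191, 167, 213, 191, 167, 213]
t=12: [389, 363, 413, 389, 363, 413]
t=13: [204, 232, 177, 204, 232, 177]
t=14: [346, 377, 317, 346, 377, 317]

Answer: [346, 377, 317, 346, 377, 317]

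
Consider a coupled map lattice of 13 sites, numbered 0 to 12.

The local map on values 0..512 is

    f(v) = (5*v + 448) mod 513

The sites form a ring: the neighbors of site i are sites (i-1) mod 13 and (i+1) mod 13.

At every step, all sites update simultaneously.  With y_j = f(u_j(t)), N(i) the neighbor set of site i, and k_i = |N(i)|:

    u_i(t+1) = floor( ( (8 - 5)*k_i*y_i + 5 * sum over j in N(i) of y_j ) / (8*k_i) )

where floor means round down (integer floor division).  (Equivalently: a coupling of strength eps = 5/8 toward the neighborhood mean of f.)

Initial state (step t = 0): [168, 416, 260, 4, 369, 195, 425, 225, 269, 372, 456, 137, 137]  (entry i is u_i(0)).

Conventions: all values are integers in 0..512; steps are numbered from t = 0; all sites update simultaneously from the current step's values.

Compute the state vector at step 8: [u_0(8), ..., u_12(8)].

Answer: [266, 188, 106, 51, 151, 154, 238, 261, 365, 306, 181, 139, 196]

Derivation:
t=0: [168, 416, 260, 4, 369, 195, 425, 225, 269, 372, 456, 137, 137]
t=1: [280, 325, 373, 316, 360, 226, 137, 94, 185, 226, 174, 124, 155]
t=2: [184, 186, 257, 326, 238, 109, 178, 293, 268, 214, 134, 168, 183]
t=3: [343, 299, 190, 101, 195, 308, 383, 315, 364, 291, 270, 232, 315]
t=4: [319, 302, 403, 405, 426, 389, 408, 346, 346, 284, 232, 258, 237]
t=5: [349, 443, 416, 290, 243, 268, 309, 222, 189, 184, 190, 125, 254]
t=6: [139, 229, 321, 322, 236, 274, 254, 263, 250, 359, 261, 189, 125]
t=7: [75, 57, 19, 30, 122, 188, 224, 189, 189, 188, 254, 219, 168]
t=8: [266, 188, 106, 51, 151, 154, 238, 261, 365, 306, 181, 139, 196]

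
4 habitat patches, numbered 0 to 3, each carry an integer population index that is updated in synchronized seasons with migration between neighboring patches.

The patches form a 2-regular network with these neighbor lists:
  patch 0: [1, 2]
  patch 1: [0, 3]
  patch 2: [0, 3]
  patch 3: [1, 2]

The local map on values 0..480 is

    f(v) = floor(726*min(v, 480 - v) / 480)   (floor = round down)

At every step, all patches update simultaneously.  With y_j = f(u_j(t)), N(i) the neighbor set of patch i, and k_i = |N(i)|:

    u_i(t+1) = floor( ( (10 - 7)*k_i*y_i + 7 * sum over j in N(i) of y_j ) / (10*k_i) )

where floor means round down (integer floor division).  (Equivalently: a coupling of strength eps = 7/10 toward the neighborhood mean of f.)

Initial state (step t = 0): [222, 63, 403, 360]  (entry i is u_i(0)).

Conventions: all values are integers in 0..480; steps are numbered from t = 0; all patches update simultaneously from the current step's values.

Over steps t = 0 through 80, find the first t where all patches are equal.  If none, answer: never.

Answer: 18
Key observation: Synchronization is absorbing here: once all patches are equal they stay equal, and step 18 is the first all-equal step.

Derivation:
t=0: [222, 63, 403, 360]  (not all equal)
t=1: [174, 209, 215, 128]  (not all equal)
t=2: [303, 254, 257, 282]  (not all equal)
t=3: [317, 300, 299, 327]  (not all equal)
t=4: [264, 248, 248, 260]  (not all equal)
t=5: [342, 335, 335, 344]  (not all equal)
t=6: [215, 210, 210, 214]  (not all equal)
t=7: [319, 321, 321, 318]  (not all equal)
t=8: [240, 242, 242, 241]  (not all equal)
t=9: [360, 361, 361, 359]  (not all equal)
t=10: [179, 181, 181, 180]  (not all equal)
t=11: [272, 271, 271, 272]  (not all equal)
t=12: [315, 314, 314, 315]  (not all equal)
t=13: [250, 249, 249, 250]  (not all equal)
t=14: [348, 347, 347, 348]  (not all equal)
t=15: [200, 199, 199, 200]  (not all equal)
t=16: [300, 301, 301, 300]  (not all equal)
t=17: [270, 271, 271, 270]  (not all equal)
t=18: [316, 316, 316, 316]  (all equal)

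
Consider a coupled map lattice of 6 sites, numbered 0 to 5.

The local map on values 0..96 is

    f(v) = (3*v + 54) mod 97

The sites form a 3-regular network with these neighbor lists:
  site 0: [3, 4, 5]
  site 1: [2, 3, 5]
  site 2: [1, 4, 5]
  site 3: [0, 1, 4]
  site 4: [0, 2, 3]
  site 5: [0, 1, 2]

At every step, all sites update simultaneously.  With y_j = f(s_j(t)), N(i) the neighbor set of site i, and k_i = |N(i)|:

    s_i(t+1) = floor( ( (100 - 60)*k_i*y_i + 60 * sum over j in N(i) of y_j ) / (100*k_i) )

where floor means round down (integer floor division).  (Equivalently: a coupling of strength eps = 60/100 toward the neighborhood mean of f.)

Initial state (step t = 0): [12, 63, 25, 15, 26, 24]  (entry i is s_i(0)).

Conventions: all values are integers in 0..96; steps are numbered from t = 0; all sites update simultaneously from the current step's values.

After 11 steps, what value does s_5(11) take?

Simulating step by step:
t=0: [12, 63, 25, 15, 26, 24]
t=1: [49, 32, 35, 35, 38, 45]
t=2: [47, 64, 68, 51, 54, 61]
t=3: [16, 44, 49, 20, 24, 40]
t=4: [26, 55, 41, 31, 17, 51]
t=5: [28, 38, 41, 33, 36, 33]
t=6: [51, 66, 70, 57, 61, 60]
t=7: [28, 51, 56, 35, 40, 44]
t=8: [62, 41, 47, 51, 57, 52]
t=9: [30, 38, 25, 36, 24, 31]
t=10: [47, 57, 42, 55, 40, 50]
t=11: [22, 36, 56, 31, 52, 27]

Answer: s_5(11) = 27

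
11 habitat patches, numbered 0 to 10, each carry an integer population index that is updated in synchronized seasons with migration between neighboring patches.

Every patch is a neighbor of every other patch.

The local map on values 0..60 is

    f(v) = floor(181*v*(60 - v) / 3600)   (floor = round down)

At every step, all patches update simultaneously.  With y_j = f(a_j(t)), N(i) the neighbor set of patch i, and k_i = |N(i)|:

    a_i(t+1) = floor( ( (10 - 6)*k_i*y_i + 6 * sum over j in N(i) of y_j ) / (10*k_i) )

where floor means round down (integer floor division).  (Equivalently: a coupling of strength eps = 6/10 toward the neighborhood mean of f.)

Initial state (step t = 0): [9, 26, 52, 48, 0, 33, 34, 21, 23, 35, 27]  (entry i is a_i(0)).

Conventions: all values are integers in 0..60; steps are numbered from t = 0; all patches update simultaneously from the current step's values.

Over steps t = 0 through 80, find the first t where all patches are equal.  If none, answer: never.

Simulating step by step:
t=0: [9, 26, 52, 48, 0, 33, 34, 21, 23, 35, 27]  (not all equal)
t=1: [30, 37, 29, 31, 22, 37, 37, 36, 36, 37, 37]  (not all equal)
t=2: [43, 42, 43, 43, 42, 42, 42, 43, 43, 42, 42]  (not all equal)
t=3: [36, 37, 36, 36, 37, 37, 37, 36, 36, 37, 37]  (not all equal)
t=4: [42, 42, 42, 42, 42, 42, 42, 42, 42, 42, 42]  (all equal)

Answer: 4
Key observation: Synchronization is absorbing here: once all patches are equal they stay equal, and step 4 is the first all-equal step.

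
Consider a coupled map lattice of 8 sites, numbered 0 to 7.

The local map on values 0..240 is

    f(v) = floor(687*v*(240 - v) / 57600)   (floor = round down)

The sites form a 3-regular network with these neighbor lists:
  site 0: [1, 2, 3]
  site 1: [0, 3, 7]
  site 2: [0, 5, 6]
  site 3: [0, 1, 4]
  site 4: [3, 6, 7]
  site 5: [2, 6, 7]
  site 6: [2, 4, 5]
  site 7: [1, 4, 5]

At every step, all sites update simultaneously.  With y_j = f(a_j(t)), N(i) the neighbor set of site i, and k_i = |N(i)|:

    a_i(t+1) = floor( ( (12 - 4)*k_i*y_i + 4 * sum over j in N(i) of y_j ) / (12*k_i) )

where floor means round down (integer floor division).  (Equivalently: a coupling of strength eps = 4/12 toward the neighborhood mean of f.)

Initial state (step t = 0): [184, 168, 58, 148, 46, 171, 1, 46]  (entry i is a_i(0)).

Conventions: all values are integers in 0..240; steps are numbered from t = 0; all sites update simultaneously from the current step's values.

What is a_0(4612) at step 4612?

Simulating step by step:
t=0: [184, 168, 58, 148, 46, 171, 1, 46]
t=1: [129, 139, 112, 149, 100, 119, 42, 114]
t=2: [168, 167, 162, 163, 158, 162, 122, 170]
t=3: [145, 144, 151, 148, 153, 151, 164, 143]
t=4: [163, 163, 159, 162, 158, 159, 151, 163]
t=5: [149, 149, 153, 150, 153, 153, 157, 150]
t=6: [160, 161, 158, 160, 158, 158, 156, 160]
t=7: [152, 151, 154, 152, 153, 154, 155, 152]
t=8: [158, 159, 157, 159, 158, 157, 157, 158]
t=9: [153, 153, 154, 153, 154, 154, 154, 154]
t=10: [157, 157, 157, 157, 157, 157, 157, 157]
t=11: [155, 155, 155, 155, 155, 155, 155, 155]
t=12: [157, 157, 157, 157, 157, 157, 157, 157]

Answer: a_0(4612) = 157
Key observation: The state at step 10, [157, 157, 157, 157, 157, 157, 157, 157], reappears at step 12: the system is in a cycle of period 2 from step 10 on.  Therefore the state at step 4612 equals the state at step 10 + ((4612 - 10) mod 2) = 10, which is [157, 157, 157, 157, 157, 157, 157, 157].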